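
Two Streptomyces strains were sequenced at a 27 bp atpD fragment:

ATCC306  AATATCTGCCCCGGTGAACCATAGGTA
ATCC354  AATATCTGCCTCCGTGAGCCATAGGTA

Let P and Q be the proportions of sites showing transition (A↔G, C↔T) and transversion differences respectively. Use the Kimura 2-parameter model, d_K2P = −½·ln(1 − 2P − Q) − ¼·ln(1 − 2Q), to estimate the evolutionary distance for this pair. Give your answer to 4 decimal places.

Differing sites — 11:C/T (Ti); 13:G/C (Tv); 18:A/G (Ti).
Of the 3 differences, 2 transitions and 1 transversion over 27 sites: P = 2/27 = 0.074074, Q = 1/27 = 0.037037.
d = −0.5·ln(0.814815) − 0.25·ln(0.925926) = −0.5·(-0.204794) − 0.25·(-0.076961) = 0.1216.

0.1216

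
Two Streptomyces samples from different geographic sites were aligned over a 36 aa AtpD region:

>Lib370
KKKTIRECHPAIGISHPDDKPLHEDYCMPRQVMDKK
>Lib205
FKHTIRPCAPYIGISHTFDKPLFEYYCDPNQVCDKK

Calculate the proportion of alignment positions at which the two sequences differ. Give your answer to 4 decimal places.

0.3333

Mismatches occur at site 1 (K↔F), site 3 (K↔H), site 7 (E↔P), site 9 (H↔A), site 11 (A↔Y), site 17 (P↔T), site 18 (D↔F), site 23 (H↔F), site 25 (D↔Y), site 28 (M↔D), site 30 (R↔N), site 33 (M↔C).
There are 12 differences over 36 sites, so p = 12/36 = 0.3333.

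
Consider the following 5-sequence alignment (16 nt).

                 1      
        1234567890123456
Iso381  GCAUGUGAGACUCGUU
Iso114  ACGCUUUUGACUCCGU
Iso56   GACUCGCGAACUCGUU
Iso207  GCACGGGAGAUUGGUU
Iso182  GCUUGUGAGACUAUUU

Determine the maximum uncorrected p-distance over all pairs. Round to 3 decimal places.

Pairwise Hamming distances:
  Iso381 vs Iso114: 8
  Iso381 vs Iso56: 7
  Iso381 vs Iso207: 4
  Iso381 vs Iso182: 3
  Iso114 vs Iso56: 11
  Iso114 vs Iso207: 10
  Iso114 vs Iso182: 9
  Iso56 vs Iso207: 9
  Iso56 vs Iso182: 9
  Iso207 vs Iso182: 6
The largest is 11 mismatches, between Iso114 and Iso56; p = 11/16 = 0.688.

0.688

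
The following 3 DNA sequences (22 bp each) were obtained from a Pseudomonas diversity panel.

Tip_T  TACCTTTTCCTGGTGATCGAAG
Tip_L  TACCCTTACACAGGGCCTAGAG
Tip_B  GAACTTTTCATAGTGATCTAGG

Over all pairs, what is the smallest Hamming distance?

6

Pairwise Hamming distances:
  Tip_T vs Tip_L: 11
  Tip_T vs Tip_B: 6
  Tip_L vs Tip_B: 12
The smallest is 6, between Tip_T and Tip_B.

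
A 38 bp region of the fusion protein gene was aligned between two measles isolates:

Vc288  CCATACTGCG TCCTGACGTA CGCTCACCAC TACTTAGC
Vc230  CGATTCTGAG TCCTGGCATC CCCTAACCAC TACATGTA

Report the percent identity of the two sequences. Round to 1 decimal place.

68.4%

Mismatches occur at site 2 (C→G), site 5 (A→T), site 9 (C→A), site 16 (A→G), site 18 (G→A), site 20 (A→C), site 22 (G→C), site 25 (C→A), site 34 (T→A), site 36 (A→G), site 37 (G→T), site 38 (C→A).
26 of the 38 sites match, so the percent identity is 26/38 × 100 = 68.4%.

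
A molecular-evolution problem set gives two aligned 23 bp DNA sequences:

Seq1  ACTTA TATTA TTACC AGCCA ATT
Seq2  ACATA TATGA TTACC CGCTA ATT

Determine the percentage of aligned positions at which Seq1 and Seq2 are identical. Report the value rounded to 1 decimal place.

82.6%

Mismatches occur at site 3 (T/A), site 9 (T/G), site 16 (A/C), site 19 (C/T).
19 of the 23 sites match, so the percent identity is 19/23 × 100 = 82.6%.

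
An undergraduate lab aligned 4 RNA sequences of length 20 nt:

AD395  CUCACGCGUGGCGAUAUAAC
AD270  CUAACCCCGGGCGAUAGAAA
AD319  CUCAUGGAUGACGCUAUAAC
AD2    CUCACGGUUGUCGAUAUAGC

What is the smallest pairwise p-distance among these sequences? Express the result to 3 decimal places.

0.200

Pairwise Hamming distances:
  AD395 vs AD270: 6
  AD395 vs AD319: 5
  AD395 vs AD2: 4
  AD270 vs AD319: 10
  AD270 vs AD2: 9
  AD319 vs AD2: 5
The smallest is 4 mismatches, between AD395 and AD2; p = 4/20 = 0.200.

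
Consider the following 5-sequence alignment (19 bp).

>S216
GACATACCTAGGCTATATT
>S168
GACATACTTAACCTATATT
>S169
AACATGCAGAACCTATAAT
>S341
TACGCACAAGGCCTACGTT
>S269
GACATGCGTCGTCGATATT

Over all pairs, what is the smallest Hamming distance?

3

Pairwise Hamming distances:
  S216 vs S168: 3
  S216 vs S169: 7
  S216 vs S341: 9
  S216 vs S269: 5
  S168 vs S169: 5
  S168 vs S341: 9
  S168 vs S269: 6
  S169 vs S341: 10
  S169 vs S269: 8
  S341 vs S269: 11
The smallest is 3, between S216 and S168.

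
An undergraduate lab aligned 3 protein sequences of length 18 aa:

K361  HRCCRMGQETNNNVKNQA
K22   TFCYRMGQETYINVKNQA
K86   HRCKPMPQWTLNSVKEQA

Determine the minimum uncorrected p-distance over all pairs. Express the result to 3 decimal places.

0.278

Pairwise Hamming distances:
  K361 vs K22: 5
  K361 vs K86: 7
  K22 vs K86: 10
The smallest is 5 mismatches, between K361 and K22; p = 5/18 = 0.278.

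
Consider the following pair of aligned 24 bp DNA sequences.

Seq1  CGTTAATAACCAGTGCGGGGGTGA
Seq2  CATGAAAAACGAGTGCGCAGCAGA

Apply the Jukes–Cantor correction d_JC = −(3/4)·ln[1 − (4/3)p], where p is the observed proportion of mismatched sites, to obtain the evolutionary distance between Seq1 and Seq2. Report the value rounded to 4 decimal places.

Mismatches occur at site 2 (G→A), site 4 (T→G), site 7 (T→A), site 11 (C→G), site 18 (G→C), site 19 (G→A), site 21 (G→C), site 22 (T→A).
p = 8/24 = 0.333333.
d = −0.75 · ln(1 − (4/3)·0.333333) = −0.75 · ln(0.555556) = −0.75 · (-0.587786) = 0.4408.

0.4408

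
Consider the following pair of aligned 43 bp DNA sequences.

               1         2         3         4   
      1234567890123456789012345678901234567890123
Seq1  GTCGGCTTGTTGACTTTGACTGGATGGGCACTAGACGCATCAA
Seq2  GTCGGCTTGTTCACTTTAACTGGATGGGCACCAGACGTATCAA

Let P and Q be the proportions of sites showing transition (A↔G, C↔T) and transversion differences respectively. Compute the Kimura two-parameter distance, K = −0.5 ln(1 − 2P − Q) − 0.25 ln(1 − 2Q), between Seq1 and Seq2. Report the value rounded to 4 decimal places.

0.1007

Differing sites — 12:G/C (Tv); 18:G/A (Ti); 32:T/C (Ti); 38:C/T (Ti).
Of the 4 differences, 3 transitions and 1 transversion over 43 sites: P = 3/43 = 0.069767, Q = 1/43 = 0.023256.
d = −0.5·ln(0.837210) − 0.25·ln(0.953488) = −0.5·(-0.177680) − 0.25·(-0.047628) = 0.1007.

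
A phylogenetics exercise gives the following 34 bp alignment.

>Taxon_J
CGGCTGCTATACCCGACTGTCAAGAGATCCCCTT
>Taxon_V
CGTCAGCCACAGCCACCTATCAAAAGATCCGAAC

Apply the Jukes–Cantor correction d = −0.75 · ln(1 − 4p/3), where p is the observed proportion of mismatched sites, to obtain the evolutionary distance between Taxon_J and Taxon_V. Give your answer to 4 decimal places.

The sequences differ at positions 3 (G/T), 5 (T/A), 8 (T/C), 10 (T/C), 12 (C/G), 15 (G/A), 16 (A/C), 19 (G/A), 24 (G/A), 31 (C/G), 32 (C/A), 33 (T/A), 34 (T/C).
p = 13/34 = 0.382353.
d = −0.75 · ln(1 − (4/3)·0.382353) = −0.75 · ln(0.490196) = −0.75 · (-0.712950) = 0.5347.

0.5347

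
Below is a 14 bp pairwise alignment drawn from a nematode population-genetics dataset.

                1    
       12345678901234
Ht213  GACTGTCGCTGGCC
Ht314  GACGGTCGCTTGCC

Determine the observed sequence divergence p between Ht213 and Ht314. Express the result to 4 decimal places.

Differing sites — 4:T/G; 11:G/T.
There are 2 differences over 14 sites, so p = 2/14 = 0.1429.

0.1429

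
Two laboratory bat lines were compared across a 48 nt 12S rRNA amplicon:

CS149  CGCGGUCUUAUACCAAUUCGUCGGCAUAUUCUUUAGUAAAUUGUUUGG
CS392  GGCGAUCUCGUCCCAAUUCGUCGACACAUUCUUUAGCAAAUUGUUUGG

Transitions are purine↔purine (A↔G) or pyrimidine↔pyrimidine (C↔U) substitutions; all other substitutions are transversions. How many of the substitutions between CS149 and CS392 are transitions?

6

Differing sites — 1:C/G (Tv); 5:G/A (Ti); 9:U/C (Ti); 10:A/G (Ti); 12:A/C (Tv); 24:G/A (Ti); 27:U/C (Ti); 37:U/C (Ti).
Of the 8 differences, 6 transitions and 2 transversions, so the answer is 6.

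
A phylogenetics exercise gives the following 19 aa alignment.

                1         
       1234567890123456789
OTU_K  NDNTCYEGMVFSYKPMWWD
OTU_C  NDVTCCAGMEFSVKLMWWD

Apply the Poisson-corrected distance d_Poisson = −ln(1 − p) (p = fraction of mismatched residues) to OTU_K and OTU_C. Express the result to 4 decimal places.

0.3795

Mismatches occur at site 3 (N↔V), site 6 (Y↔C), site 7 (E↔A), site 10 (V↔E), site 13 (Y↔V), site 15 (P↔L).
p = 6/19 = 0.315789.
d = −ln(1 − 0.315789) = −ln(0.684211) = 0.3795.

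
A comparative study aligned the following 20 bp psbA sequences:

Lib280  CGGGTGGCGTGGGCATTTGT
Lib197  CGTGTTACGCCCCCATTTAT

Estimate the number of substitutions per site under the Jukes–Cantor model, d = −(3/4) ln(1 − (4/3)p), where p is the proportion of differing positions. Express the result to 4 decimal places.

Differing sites — 3:G/T; 6:G/T; 7:G/A; 10:T/C; 11:G/C; 12:G/C; 13:G/C; 19:G/A.
p = 8/20 = 0.400000.
d = −0.75 · ln(1 − (4/3)·0.400000) = −0.75 · ln(0.466667) = −0.75 · (-0.762139) = 0.5716.

0.5716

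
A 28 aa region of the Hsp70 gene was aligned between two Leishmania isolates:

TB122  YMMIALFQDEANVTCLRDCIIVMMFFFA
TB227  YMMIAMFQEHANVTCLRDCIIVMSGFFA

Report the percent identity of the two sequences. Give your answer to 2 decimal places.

The sequences differ at positions 6 (L/M), 9 (D/E), 10 (E/H), 24 (M/S), 25 (F/G).
23 of the 28 sites match, so the percent identity is 23/28 × 100 = 82.14%.

82.14%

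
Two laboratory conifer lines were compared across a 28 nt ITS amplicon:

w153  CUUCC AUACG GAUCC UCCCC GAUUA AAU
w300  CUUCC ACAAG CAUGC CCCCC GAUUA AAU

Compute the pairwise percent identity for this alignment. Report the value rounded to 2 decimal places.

Mismatches occur at site 7 (U→C), site 9 (C→A), site 11 (G→C), site 14 (C→G), site 16 (U→C).
23 of the 28 sites match, so the percent identity is 23/28 × 100 = 82.14%.

82.14%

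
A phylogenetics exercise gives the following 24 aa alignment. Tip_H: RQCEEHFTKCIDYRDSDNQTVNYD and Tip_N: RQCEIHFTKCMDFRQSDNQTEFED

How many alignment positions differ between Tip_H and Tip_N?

Mismatches occur at site 5 (E/I), site 11 (I/M), site 13 (Y/F), site 15 (D/Q), site 21 (V/E), site 22 (N/F), site 23 (Y/E).
That gives 7 mismatches out of 24 aligned sites, so the Hamming distance is 7.

7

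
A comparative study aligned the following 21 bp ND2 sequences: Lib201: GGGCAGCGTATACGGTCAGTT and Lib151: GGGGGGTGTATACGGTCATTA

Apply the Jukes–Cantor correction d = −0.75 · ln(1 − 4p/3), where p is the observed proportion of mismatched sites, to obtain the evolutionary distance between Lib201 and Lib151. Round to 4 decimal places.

Mismatches occur at site 4 (C↔G), site 5 (A↔G), site 7 (C↔T), site 19 (G↔T), site 21 (T↔A).
p = 5/21 = 0.238095.
d = −0.75 · ln(1 − (4/3)·0.238095) = −0.75 · ln(0.682540) = −0.75 · (-0.381934) = 0.2865.

0.2865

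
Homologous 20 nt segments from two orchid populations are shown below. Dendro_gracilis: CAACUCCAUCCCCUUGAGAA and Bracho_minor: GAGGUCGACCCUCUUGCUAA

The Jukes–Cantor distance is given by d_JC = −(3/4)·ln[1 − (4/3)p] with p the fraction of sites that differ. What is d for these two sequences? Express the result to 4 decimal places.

Mismatches occur at site 1 (C/G), site 3 (A/G), site 4 (C/G), site 7 (C/G), site 9 (U/C), site 12 (C/U), site 17 (A/C), site 18 (G/U).
p = 8/20 = 0.400000.
d = −0.75 · ln(1 − (4/3)·0.400000) = −0.75 · ln(0.466667) = −0.75 · (-0.762139) = 0.5716.

0.5716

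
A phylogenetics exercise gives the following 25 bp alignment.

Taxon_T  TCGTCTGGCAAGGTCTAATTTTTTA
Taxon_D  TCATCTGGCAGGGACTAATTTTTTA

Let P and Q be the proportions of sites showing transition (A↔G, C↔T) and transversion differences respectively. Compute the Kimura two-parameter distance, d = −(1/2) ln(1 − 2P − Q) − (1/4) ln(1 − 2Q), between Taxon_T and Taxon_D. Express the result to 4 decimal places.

0.1324

Mismatches occur at site 3 (G/A, transition), site 11 (A/G, transition), site 14 (T/A, transversion).
Of the 3 differences, 2 transitions and 1 transversion over 25 sites: P = 2/25 = 0.080000, Q = 1/25 = 0.040000.
d = −0.5·ln(0.800000) − 0.25·ln(0.920000) = −0.5·(-0.223144) − 0.25·(-0.083382) = 0.1324.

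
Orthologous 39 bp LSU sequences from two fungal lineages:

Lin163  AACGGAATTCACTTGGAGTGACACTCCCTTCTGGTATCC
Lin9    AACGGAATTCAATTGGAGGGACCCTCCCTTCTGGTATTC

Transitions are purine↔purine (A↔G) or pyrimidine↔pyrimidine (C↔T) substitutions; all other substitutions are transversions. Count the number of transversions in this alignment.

Mismatches occur at site 12 (C↔A, transversion), site 19 (T↔G, transversion), site 23 (A↔C, transversion), site 38 (C↔T, transition).
Of the 4 differences, 1 transition and 3 transversions, so the answer is 3.

3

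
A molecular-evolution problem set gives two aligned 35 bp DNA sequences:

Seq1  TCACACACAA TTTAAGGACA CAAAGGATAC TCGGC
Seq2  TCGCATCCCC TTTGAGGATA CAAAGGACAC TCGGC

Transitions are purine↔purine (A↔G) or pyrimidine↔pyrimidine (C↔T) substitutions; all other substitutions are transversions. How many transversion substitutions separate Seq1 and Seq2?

Mismatches occur at site 3 (A↔G, transition), site 6 (C↔T, transition), site 7 (A↔C, transversion), site 9 (A↔C, transversion), site 10 (A↔C, transversion), site 14 (A↔G, transition), site 19 (C↔T, transition), site 28 (T↔C, transition).
Of the 8 differences, 5 transitions and 3 transversions, so the answer is 3.

3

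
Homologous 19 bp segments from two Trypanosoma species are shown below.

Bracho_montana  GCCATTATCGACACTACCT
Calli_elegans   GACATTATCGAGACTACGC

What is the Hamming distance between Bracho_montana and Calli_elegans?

Mismatches occur at site 2 (C→A), site 12 (C→G), site 18 (C→G), site 19 (T→C).
That gives 4 mismatches out of 19 aligned sites, so the Hamming distance is 4.

4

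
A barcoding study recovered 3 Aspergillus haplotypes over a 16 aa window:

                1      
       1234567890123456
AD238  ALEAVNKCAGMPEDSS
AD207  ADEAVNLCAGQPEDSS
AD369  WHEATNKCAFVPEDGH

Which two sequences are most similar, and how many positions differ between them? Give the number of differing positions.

3

Pairwise Hamming distances:
  AD238 vs AD207: 3
  AD238 vs AD369: 7
  AD207 vs AD369: 8
The smallest is 3, between AD238 and AD207.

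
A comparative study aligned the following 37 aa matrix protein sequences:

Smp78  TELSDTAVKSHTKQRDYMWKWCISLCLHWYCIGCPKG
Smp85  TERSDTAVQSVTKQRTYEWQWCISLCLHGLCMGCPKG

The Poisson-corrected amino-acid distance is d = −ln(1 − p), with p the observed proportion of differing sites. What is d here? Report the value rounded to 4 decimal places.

Differing sites — 3:L/R; 9:K/Q; 11:H/V; 16:D/T; 18:M/E; 20:K/Q; 29:W/G; 30:Y/L; 32:I/M.
p = 9/37 = 0.243243.
d = −ln(1 − 0.243243) = −ln(0.756757) = 0.2787.

0.2787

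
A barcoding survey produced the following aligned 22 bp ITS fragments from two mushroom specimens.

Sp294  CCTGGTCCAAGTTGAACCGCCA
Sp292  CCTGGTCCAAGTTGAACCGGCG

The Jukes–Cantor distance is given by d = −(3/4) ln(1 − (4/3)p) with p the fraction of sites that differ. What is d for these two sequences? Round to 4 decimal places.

0.0969

The sequences differ at positions 20 (C/G), 22 (A/G).
p = 2/22 = 0.090909.
d = −0.75 · ln(1 − (4/3)·0.090909) = −0.75 · ln(0.878788) = −0.75 · (-0.129212) = 0.0969.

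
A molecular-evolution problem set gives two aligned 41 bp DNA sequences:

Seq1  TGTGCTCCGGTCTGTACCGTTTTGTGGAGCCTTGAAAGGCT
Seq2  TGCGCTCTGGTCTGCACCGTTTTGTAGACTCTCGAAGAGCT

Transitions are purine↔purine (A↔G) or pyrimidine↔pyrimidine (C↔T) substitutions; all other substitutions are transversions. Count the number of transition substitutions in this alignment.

The sequences differ at positions 3 (T/C, transition), 8 (C/T, transition), 15 (T/C, transition), 26 (G/A, transition), 29 (G/C, transversion), 30 (C/T, transition), 33 (T/C, transition), 37 (A/G, transition), 38 (G/A, transition).
Of the 9 differences, 8 transitions and 1 transversion, so the answer is 8.

8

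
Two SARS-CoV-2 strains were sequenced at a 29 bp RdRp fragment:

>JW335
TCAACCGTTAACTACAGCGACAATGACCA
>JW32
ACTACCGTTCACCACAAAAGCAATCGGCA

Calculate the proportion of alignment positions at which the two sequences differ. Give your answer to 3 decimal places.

0.379

The sequences differ at positions 1 (T/A), 3 (A/T), 10 (A/C), 13 (T/C), 17 (G/A), 18 (C/A), 19 (G/A), 20 (A/G), 25 (G/C), 26 (A/G), 27 (C/G).
There are 11 differences over 29 sites, so p = 11/29 = 0.379.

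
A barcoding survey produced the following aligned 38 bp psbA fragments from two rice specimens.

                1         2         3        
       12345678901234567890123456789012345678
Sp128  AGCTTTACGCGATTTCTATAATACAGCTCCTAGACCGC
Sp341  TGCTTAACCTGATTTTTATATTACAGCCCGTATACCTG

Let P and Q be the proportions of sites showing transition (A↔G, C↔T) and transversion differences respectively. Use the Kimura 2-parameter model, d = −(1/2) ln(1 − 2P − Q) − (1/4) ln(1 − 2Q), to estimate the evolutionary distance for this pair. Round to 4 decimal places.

The sequences differ at positions 1 (A/T, transversion), 6 (T/A, transversion), 9 (G/C, transversion), 10 (C/T, transition), 16 (C/T, transition), 21 (A/T, transversion), 28 (T/C, transition), 30 (C/G, transversion), 33 (G/T, transversion), 37 (G/T, transversion), 38 (C/G, transversion).
Of the 11 differences, 3 transitions and 8 transversions over 38 sites: P = 3/38 = 0.078947, Q = 8/38 = 0.210526.
d = −0.5·ln(0.631580) − 0.25·ln(0.578948) = −0.5·(-0.459531) − 0.25·(-0.546543) = 0.3664.

0.3664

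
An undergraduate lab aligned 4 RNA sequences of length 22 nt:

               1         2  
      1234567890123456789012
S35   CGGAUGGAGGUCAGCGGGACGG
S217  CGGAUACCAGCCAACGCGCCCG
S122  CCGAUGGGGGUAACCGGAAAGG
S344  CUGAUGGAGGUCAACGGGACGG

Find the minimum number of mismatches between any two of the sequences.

2

Pairwise Hamming distances:
  S35 vs S217: 9
  S35 vs S122: 6
  S35 vs S344: 2
  S217 vs S122: 13
  S217 vs S344: 9
  S122 vs S344: 6
The smallest is 2, between S35 and S344.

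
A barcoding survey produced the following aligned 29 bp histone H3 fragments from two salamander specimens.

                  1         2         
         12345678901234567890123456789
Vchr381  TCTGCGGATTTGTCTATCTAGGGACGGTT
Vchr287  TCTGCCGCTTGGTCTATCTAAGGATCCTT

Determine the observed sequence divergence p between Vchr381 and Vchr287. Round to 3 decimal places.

0.241

Differing sites — 6:G/C; 8:A/C; 11:T/G; 21:G/A; 25:C/T; 26:G/C; 27:G/C.
There are 7 differences over 29 sites, so p = 7/29 = 0.241.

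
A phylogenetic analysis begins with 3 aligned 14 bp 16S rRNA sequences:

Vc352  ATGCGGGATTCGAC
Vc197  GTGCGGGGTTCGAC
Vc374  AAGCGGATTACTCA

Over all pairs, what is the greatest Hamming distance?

8

Pairwise Hamming distances:
  Vc352 vs Vc197: 2
  Vc352 vs Vc374: 7
  Vc197 vs Vc374: 8
The largest is 8, between Vc197 and Vc374.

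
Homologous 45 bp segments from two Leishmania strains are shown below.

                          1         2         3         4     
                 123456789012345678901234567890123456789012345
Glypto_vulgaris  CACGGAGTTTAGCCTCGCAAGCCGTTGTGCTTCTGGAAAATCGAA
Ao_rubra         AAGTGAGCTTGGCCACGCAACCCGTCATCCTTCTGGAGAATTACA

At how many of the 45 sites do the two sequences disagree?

14

Mismatches occur at site 1 (C→A), site 3 (C→G), site 4 (G→T), site 8 (T→C), site 11 (A→G), site 15 (T→A), site 21 (G→C), site 26 (T→C), site 27 (G→A), site 29 (G→C), site 38 (A→G), site 42 (C→T), site 43 (G→A), site 44 (A→C).
That gives 14 mismatches out of 45 aligned sites, so the Hamming distance is 14.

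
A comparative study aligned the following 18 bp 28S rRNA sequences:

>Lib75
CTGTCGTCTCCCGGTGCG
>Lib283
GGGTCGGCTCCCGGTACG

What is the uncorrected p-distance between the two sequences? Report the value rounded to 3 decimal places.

0.222

Differing sites — 1:C/G; 2:T/G; 7:T/G; 16:G/A.
There are 4 differences over 18 sites, so p = 4/18 = 0.222.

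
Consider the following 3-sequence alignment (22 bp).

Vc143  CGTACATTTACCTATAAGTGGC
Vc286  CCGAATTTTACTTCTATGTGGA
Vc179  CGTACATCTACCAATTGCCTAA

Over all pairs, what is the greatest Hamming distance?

14

Pairwise Hamming distances:
  Vc143 vs Vc286: 8
  Vc143 vs Vc179: 9
  Vc286 vs Vc179: 14
The largest is 14, between Vc286 and Vc179.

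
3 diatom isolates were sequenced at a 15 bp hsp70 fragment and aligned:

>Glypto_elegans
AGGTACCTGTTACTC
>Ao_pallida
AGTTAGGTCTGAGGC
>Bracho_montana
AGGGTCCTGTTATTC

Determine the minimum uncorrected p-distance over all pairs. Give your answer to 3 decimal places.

Pairwise Hamming distances:
  Glypto_elegans vs Ao_pallida: 7
  Glypto_elegans vs Bracho_montana: 3
  Ao_pallida vs Bracho_montana: 9
The smallest is 3 mismatches, between Glypto_elegans and Bracho_montana; p = 3/15 = 0.200.

0.200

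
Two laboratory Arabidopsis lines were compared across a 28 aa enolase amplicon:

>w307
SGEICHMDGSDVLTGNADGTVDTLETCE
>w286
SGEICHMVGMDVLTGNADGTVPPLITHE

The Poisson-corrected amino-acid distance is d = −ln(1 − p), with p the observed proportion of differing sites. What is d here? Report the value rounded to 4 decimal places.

The sequences differ at positions 8 (D/V), 10 (S/M), 22 (D/P), 23 (T/P), 25 (E/I), 27 (C/H).
p = 6/28 = 0.214286.
d = −ln(1 − 0.214286) = −ln(0.785714) = 0.2412.

0.2412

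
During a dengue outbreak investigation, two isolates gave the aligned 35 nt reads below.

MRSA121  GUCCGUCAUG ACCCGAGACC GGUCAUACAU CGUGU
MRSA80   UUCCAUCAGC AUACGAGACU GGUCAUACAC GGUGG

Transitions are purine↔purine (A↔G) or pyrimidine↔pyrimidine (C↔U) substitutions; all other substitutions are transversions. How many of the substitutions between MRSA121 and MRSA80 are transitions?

4

Mismatches occur at site 1 (G/U, transversion), site 5 (G/A, transition), site 9 (U/G, transversion), site 10 (G/C, transversion), site 12 (C/U, transition), site 13 (C/A, transversion), site 20 (C/U, transition), site 30 (U/C, transition), site 31 (C/G, transversion), site 35 (U/G, transversion).
Of the 10 differences, 4 transitions and 6 transversions, so the answer is 4.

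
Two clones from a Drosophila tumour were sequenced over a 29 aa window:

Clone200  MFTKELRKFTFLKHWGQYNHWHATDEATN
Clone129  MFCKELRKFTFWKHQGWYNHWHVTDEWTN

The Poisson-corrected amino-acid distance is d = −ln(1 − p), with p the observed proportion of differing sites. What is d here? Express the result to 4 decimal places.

0.2318

Mismatches occur at site 3 (T→C), site 12 (L→W), site 15 (W→Q), site 17 (Q→W), site 23 (A→V), site 27 (A→W).
p = 6/29 = 0.206897.
d = −ln(1 − 0.206897) = −ln(0.793103) = 0.2318.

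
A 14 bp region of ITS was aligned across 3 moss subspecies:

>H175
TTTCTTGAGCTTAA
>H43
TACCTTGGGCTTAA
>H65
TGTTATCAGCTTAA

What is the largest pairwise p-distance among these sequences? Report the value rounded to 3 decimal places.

0.429

Pairwise Hamming distances:
  H175 vs H43: 3
  H175 vs H65: 4
  H43 vs H65: 6
The largest is 6 mismatches, between H43 and H65; p = 6/14 = 0.429.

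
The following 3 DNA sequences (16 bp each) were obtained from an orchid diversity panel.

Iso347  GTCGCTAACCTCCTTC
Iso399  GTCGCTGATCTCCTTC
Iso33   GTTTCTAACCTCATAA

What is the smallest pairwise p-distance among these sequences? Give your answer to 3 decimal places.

0.125

Pairwise Hamming distances:
  Iso347 vs Iso399: 2
  Iso347 vs Iso33: 5
  Iso399 vs Iso33: 7
The smallest is 2 mismatches, between Iso347 and Iso399; p = 2/16 = 0.125.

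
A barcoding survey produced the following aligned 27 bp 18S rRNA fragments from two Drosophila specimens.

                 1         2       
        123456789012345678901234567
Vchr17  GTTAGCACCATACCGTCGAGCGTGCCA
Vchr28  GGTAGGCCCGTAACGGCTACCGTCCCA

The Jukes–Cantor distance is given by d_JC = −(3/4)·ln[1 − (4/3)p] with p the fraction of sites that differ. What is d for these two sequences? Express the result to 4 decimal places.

0.4408

The sequences differ at positions 2 (T/G), 6 (C/G), 7 (A/C), 10 (A/G), 13 (C/A), 16 (T/G), 18 (G/T), 20 (G/C), 24 (G/C).
p = 9/27 = 0.333333.
d = −0.75 · ln(1 − (4/3)·0.333333) = −0.75 · ln(0.555556) = −0.75 · (-0.587786) = 0.4408.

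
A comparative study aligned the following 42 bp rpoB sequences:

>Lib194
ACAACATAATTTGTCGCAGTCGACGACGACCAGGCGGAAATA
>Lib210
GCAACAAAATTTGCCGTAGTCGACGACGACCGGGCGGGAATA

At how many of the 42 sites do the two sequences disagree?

6

Differing sites — 1:A/G; 7:T/A; 14:T/C; 17:C/T; 32:A/G; 38:A/G.
That gives 6 mismatches out of 42 aligned sites, so the Hamming distance is 6.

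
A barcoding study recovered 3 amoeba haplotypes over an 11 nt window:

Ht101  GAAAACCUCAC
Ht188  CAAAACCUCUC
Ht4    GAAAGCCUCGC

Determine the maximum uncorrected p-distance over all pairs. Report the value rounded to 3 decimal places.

0.273

Pairwise Hamming distances:
  Ht101 vs Ht188: 2
  Ht101 vs Ht4: 2
  Ht188 vs Ht4: 3
The largest is 3 mismatches, between Ht188 and Ht4; p = 3/11 = 0.273.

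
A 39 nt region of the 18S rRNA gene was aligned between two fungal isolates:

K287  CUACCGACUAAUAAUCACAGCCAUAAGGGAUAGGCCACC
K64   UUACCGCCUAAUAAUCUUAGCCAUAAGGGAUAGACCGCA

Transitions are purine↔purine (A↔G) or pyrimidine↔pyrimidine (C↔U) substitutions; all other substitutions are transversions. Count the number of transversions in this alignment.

3

Differing sites — 1:C/U (Ti); 7:A/C (Tv); 17:A/U (Tv); 18:C/U (Ti); 34:G/A (Ti); 37:A/G (Ti); 39:C/A (Tv).
Of the 7 differences, 4 transitions and 3 transversions, so the answer is 3.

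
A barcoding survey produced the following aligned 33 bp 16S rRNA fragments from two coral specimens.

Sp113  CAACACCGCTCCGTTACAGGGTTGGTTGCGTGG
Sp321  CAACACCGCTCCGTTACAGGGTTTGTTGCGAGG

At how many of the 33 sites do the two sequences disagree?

The sequences differ at positions 24 (G/T), 31 (T/A).
That gives 2 mismatches out of 33 aligned sites, so the Hamming distance is 2.

2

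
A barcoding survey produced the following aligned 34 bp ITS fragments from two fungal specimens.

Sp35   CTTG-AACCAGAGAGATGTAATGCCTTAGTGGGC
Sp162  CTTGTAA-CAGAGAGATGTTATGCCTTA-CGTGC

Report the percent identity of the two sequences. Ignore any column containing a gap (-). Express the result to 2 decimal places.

Excluding the 3 gap columns leaves 31 comparable sites.
The sequences differ at positions 20 (A/T), 30 (T/C), 32 (G/T).
28 of the 31 comparable sites match, so the percent identity is 28/31 × 100 = 90.32%.

90.32%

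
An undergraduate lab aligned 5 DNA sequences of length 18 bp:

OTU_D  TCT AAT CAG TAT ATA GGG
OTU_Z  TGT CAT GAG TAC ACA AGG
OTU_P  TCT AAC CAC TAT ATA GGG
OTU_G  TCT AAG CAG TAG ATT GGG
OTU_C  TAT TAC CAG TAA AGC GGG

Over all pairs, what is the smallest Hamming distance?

2

Pairwise Hamming distances:
  OTU_D vs OTU_Z: 6
  OTU_D vs OTU_P: 2
  OTU_D vs OTU_G: 3
  OTU_D vs OTU_C: 6
  OTU_Z vs OTU_P: 8
  OTU_Z vs OTU_G: 8
  OTU_Z vs OTU_C: 8
  OTU_P vs OTU_G: 4
  OTU_P vs OTU_C: 6
  OTU_G vs OTU_C: 6
The smallest is 2, between OTU_D and OTU_P.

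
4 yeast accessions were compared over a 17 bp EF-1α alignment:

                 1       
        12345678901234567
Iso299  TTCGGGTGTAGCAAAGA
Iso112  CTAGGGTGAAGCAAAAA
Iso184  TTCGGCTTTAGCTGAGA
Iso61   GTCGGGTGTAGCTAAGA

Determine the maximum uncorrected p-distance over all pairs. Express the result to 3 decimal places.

0.471

Pairwise Hamming distances:
  Iso299 vs Iso112: 4
  Iso299 vs Iso184: 4
  Iso299 vs Iso61: 2
  Iso112 vs Iso184: 8
  Iso112 vs Iso61: 5
  Iso184 vs Iso61: 4
The largest is 8 mismatches, between Iso112 and Iso184; p = 8/17 = 0.471.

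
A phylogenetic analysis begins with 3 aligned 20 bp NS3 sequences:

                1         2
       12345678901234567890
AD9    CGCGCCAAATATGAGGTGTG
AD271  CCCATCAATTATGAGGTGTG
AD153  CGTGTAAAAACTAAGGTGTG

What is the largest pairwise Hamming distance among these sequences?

8

Pairwise Hamming distances:
  AD9 vs AD271: 4
  AD9 vs AD153: 6
  AD271 vs AD153: 8
The largest is 8, between AD271 and AD153.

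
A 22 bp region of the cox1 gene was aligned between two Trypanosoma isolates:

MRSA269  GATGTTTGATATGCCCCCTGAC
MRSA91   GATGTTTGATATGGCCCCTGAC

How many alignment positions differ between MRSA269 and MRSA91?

1

A single mismatch occurs at site 14 (C↔G).
That gives 1 mismatch out of 22 aligned sites, so the Hamming distance is 1.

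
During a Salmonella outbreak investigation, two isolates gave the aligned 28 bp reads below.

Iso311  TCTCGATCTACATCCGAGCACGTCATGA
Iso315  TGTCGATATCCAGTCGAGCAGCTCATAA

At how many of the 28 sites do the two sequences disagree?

8

The sequences differ at positions 2 (C/G), 8 (C/A), 10 (A/C), 13 (T/G), 14 (C/T), 21 (C/G), 22 (G/C), 27 (G/A).
That gives 8 mismatches out of 28 aligned sites, so the Hamming distance is 8.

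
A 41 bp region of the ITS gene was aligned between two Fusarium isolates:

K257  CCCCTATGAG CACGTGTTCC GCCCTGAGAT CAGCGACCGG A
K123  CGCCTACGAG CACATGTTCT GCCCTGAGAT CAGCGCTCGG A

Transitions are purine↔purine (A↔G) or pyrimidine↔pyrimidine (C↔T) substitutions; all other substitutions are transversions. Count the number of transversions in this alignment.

Mismatches occur at site 2 (C/G, transversion), site 7 (T/C, transition), site 14 (G/A, transition), site 20 (C/T, transition), site 36 (A/C, transversion), site 37 (C/T, transition).
Of the 6 differences, 4 transitions and 2 transversions, so the answer is 2.

2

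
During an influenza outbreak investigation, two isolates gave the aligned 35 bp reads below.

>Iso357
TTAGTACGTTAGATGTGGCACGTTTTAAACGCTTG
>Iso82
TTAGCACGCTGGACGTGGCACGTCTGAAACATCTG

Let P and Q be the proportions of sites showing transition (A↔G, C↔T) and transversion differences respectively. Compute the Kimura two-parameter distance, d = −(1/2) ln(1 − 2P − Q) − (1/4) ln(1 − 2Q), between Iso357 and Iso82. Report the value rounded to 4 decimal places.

0.3472

The sequences differ at positions 5 (T/C, transition), 9 (T/C, transition), 11 (A/G, transition), 14 (T/C, transition), 24 (T/C, transition), 26 (T/G, transversion), 31 (G/A, transition), 32 (C/T, transition), 33 (T/C, transition).
Of the 9 differences, 8 transitions and 1 transversion over 35 sites: P = 8/35 = 0.228571, Q = 1/35 = 0.028571.
d = −0.5·ln(0.514287) − 0.25·ln(0.942858) = −0.5·(-0.664974) − 0.25·(-0.058840) = 0.3472.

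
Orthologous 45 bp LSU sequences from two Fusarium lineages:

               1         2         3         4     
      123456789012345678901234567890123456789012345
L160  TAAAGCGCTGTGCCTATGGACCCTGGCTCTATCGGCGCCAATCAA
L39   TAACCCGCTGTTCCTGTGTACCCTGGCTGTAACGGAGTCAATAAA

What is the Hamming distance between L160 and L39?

10

Mismatches occur at site 4 (A↔C), site 5 (G↔C), site 12 (G↔T), site 16 (A↔G), site 19 (G↔T), site 29 (C↔G), site 32 (T↔A), site 36 (C↔A), site 38 (C↔T), site 43 (C↔A).
That gives 10 mismatches out of 45 aligned sites, so the Hamming distance is 10.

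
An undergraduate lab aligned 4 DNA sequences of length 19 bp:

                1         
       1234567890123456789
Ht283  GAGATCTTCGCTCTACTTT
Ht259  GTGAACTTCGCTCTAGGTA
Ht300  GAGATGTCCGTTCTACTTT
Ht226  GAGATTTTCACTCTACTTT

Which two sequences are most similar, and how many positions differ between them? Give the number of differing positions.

2

Pairwise Hamming distances:
  Ht283 vs Ht259: 5
  Ht283 vs Ht300: 3
  Ht283 vs Ht226: 2
  Ht259 vs Ht300: 8
  Ht259 vs Ht226: 7
  Ht300 vs Ht226: 4
The smallest is 2, between Ht283 and Ht226.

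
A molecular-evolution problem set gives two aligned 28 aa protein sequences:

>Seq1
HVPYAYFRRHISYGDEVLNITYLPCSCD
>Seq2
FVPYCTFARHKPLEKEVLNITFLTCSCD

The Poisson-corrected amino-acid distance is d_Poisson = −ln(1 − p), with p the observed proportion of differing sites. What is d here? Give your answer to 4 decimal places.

0.4990

Differing sites — 1:H/F; 5:A/C; 6:Y/T; 8:R/A; 11:I/K; 12:S/P; 13:Y/L; 14:G/E; 15:D/K; 22:Y/F; 24:P/T.
p = 11/28 = 0.392857.
d = −ln(1 − 0.392857) = −ln(0.607143) = 0.4990.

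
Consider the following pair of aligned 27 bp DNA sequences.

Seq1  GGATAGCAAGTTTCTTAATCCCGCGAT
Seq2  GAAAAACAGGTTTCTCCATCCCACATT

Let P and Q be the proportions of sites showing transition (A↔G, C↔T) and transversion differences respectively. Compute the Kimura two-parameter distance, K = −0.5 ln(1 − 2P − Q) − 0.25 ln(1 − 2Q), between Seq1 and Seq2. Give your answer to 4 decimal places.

Differing sites — 2:G/A (Ti); 4:T/A (Tv); 6:G/A (Ti); 9:A/G (Ti); 16:T/C (Ti); 17:A/C (Tv); 23:G/A (Ti); 25:G/A (Ti); 26:A/T (Tv).
Of the 9 differences, 6 transitions and 3 transversions over 27 sites: P = 6/27 = 0.222222, Q = 3/27 = 0.111111.
d = −0.5·ln(0.444445) − 0.25·ln(0.777778) = −0.5·(-0.810929) − 0.25·(-0.251314) = 0.4683.

0.4683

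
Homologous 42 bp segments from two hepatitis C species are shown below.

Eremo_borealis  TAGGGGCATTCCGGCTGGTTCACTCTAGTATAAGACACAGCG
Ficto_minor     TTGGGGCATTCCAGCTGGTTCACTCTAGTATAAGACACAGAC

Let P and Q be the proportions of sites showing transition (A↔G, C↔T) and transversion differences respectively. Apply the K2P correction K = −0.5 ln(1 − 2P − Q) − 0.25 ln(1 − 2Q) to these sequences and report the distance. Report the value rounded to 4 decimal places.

0.1019

Mismatches occur at site 2 (A↔T, transversion), site 13 (G↔A, transition), site 41 (C↔A, transversion), site 42 (G↔C, transversion).
Of the 4 differences, 1 transition and 3 transversions over 42 sites: P = 1/42 = 0.023810, Q = 3/42 = 0.071429.
d = −0.5·ln(0.880951) − 0.25·ln(0.857142) = −0.5·(-0.126753) − 0.25·(-0.154152) = 0.1019.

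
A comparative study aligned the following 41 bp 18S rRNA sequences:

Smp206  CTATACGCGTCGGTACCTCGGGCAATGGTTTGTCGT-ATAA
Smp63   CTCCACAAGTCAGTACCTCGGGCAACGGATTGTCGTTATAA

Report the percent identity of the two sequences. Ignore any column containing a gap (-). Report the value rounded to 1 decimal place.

82.5%

Excluding the 1 gap column leaves 40 comparable sites.
The sequences differ at positions 3 (A/C), 4 (T/C), 7 (G/A), 8 (C/A), 12 (G/A), 26 (T/C), 29 (T/A).
33 of the 40 comparable sites match, so the percent identity is 33/40 × 100 = 82.5%.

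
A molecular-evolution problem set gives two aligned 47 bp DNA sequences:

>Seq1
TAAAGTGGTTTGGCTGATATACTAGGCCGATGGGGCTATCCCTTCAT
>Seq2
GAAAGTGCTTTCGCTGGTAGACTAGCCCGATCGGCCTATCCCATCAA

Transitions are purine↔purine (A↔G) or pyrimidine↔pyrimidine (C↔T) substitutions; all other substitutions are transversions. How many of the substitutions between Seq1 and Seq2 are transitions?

Differing sites — 1:T/G (Tv); 8:G/C (Tv); 12:G/C (Tv); 17:A/G (Ti); 20:T/G (Tv); 26:G/C (Tv); 32:G/C (Tv); 35:G/C (Tv); 43:T/A (Tv); 47:T/A (Tv).
Of the 10 differences, 1 transition and 9 transversions, so the answer is 1.

1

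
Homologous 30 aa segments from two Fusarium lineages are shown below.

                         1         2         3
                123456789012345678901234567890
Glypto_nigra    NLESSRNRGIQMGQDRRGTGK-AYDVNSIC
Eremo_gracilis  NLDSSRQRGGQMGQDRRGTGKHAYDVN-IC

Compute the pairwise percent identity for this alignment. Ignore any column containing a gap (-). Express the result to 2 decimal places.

Excluding the 2 gap columns leaves 28 comparable sites.
Differing sites — 3:E/D; 7:N/Q; 10:I/G.
25 of the 28 comparable sites match, so the percent identity is 25/28 × 100 = 89.29%.

89.29%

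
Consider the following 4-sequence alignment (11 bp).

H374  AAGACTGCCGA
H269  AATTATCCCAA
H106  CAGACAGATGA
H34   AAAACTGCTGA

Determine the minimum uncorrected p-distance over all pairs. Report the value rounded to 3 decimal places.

0.182

Pairwise Hamming distances:
  H374 vs H269: 5
  H374 vs H106: 4
  H374 vs H34: 2
  H269 vs H106: 9
  H269 vs H34: 6
  H106 vs H34: 4
The smallest is 2 mismatches, between H374 and H34; p = 2/11 = 0.182.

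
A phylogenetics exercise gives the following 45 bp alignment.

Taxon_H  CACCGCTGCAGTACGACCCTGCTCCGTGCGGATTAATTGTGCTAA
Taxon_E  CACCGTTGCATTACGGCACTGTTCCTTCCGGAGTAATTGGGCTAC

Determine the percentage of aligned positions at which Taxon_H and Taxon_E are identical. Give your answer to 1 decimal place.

The sequences differ at positions 6 (C/T), 11 (G/T), 16 (A/G), 18 (C/A), 22 (C/T), 26 (G/T), 28 (G/C), 33 (T/G), 40 (T/G), 45 (A/C).
35 of the 45 sites match, so the percent identity is 35/45 × 100 = 77.8%.

77.8%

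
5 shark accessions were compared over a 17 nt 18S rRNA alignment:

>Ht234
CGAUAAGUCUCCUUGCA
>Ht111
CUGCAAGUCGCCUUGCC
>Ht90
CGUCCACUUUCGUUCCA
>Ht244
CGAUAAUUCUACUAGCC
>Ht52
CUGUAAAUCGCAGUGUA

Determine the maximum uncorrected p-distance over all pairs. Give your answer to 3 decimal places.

Pairwise Hamming distances:
  Ht234 vs Ht111: 5
  Ht234 vs Ht90: 7
  Ht234 vs Ht244: 4
  Ht234 vs Ht52: 7
  Ht111 vs Ht90: 9
  Ht111 vs Ht244: 7
  Ht111 vs Ht52: 6
  Ht90 vs Ht244: 10
  Ht90 vs Ht52: 11
  Ht244 vs Ht52: 10
The largest is 11 mismatches, between Ht90 and Ht52; p = 11/17 = 0.647.

0.647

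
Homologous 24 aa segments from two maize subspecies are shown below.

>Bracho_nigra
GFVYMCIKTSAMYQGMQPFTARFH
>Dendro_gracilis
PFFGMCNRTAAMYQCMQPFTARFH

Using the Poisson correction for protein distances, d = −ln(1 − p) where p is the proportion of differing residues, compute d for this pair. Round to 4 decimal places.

0.3448

Differing sites — 1:G/P; 3:V/F; 4:Y/G; 7:I/N; 8:K/R; 10:S/A; 15:G/C.
p = 7/24 = 0.291667.
d = −ln(1 − 0.291667) = −ln(0.708333) = 0.3448.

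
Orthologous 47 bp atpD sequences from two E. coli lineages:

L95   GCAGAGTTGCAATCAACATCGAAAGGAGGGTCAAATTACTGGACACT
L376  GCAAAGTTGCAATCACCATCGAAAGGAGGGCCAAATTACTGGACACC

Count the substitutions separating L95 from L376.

4

Mismatches occur at site 4 (G→A), site 16 (A→C), site 31 (T→C), site 47 (T→C).
That gives 4 mismatches out of 47 aligned sites, so the Hamming distance is 4.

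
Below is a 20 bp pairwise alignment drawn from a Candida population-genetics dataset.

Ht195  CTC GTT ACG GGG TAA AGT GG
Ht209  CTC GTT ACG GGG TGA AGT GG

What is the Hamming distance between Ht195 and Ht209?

The sequences differ at position 14 (A/G).
That gives 1 mismatch out of 20 aligned sites, so the Hamming distance is 1.

1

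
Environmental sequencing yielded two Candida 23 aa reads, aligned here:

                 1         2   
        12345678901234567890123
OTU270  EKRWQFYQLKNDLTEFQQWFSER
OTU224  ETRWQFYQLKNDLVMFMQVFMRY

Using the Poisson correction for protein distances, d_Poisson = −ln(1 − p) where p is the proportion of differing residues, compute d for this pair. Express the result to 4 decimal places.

0.4274

Mismatches occur at site 2 (K→T), site 14 (T→V), site 15 (E→M), site 17 (Q→M), site 19 (W→V), site 21 (S→M), site 22 (E→R), site 23 (R→Y).
p = 8/23 = 0.347826.
d = −ln(1 − 0.347826) = −ln(0.652174) = 0.4274.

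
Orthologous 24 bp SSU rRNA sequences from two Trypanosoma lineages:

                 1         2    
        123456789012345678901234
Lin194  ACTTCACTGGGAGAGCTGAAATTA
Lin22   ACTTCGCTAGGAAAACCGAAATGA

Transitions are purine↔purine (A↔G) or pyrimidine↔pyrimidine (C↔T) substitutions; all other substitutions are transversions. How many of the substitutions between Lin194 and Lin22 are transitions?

5

The sequences differ at positions 6 (A/G, transition), 9 (G/A, transition), 13 (G/A, transition), 15 (G/A, transition), 17 (T/C, transition), 23 (T/G, transversion).
Of the 6 differences, 5 transitions and 1 transversion, so the answer is 5.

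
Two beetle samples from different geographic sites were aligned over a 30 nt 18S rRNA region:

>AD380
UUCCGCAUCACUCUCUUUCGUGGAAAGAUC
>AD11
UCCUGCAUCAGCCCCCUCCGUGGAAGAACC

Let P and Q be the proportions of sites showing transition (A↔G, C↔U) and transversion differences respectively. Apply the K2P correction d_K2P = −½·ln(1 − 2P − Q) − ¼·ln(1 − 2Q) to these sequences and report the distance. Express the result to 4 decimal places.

0.5189

Mismatches occur at site 2 (U→C, transition), site 4 (C→U, transition), site 11 (C→G, transversion), site 12 (U→C, transition), site 14 (U→C, transition), site 16 (U→C, transition), site 18 (U→C, transition), site 26 (A→G, transition), site 27 (G→A, transition), site 29 (U→C, transition).
Of the 10 differences, 9 transitions and 1 transversion over 30 sites: P = 9/30 = 0.300000, Q = 1/30 = 0.033333.
d = −0.5·ln(0.366667) − 0.25·ln(0.933334) = −0.5·(-1.003301) − 0.25·(-0.068992) = 0.5189.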